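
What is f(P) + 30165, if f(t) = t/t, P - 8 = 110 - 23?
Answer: 30166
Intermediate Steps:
P = 95 (P = 8 + (110 - 23) = 8 + 87 = 95)
f(t) = 1
f(P) + 30165 = 1 + 30165 = 30166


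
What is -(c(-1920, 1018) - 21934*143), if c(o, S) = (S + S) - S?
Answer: 3135544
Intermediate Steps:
c(o, S) = S (c(o, S) = 2*S - S = S)
-(c(-1920, 1018) - 21934*143) = -(1018 - 21934*143) = -(1018 - 1*3136562) = -(1018 - 3136562) = -1*(-3135544) = 3135544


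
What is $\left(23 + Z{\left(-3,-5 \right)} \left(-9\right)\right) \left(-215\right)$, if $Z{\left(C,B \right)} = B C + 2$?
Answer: $27950$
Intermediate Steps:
$Z{\left(C,B \right)} = 2 + B C$
$\left(23 + Z{\left(-3,-5 \right)} \left(-9\right)\right) \left(-215\right) = \left(23 + \left(2 - -15\right) \left(-9\right)\right) \left(-215\right) = \left(23 + \left(2 + 15\right) \left(-9\right)\right) \left(-215\right) = \left(23 + 17 \left(-9\right)\right) \left(-215\right) = \left(23 - 153\right) \left(-215\right) = \left(-130\right) \left(-215\right) = 27950$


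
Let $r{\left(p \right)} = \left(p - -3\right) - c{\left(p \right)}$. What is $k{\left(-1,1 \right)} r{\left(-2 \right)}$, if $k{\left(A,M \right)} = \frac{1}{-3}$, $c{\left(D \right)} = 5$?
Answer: $\frac{4}{3} \approx 1.3333$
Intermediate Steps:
$r{\left(p \right)} = -2 + p$ ($r{\left(p \right)} = \left(p - -3\right) - 5 = \left(p + 3\right) - 5 = \left(3 + p\right) - 5 = -2 + p$)
$k{\left(A,M \right)} = - \frac{1}{3}$
$k{\left(-1,1 \right)} r{\left(-2 \right)} = - \frac{-2 - 2}{3} = \left(- \frac{1}{3}\right) \left(-4\right) = \frac{4}{3}$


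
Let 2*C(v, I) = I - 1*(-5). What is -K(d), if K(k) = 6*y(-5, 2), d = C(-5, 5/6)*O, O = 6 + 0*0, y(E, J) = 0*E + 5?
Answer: -30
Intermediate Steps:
C(v, I) = 5/2 + I/2 (C(v, I) = (I - 1*(-5))/2 = (I + 5)/2 = (5 + I)/2 = 5/2 + I/2)
y(E, J) = 5 (y(E, J) = 0 + 5 = 5)
O = 6 (O = 6 + 0 = 6)
d = 35/2 (d = (5/2 + (5/6)/2)*6 = (5/2 + (5*(⅙))/2)*6 = (5/2 + (½)*(⅚))*6 = (5/2 + 5/12)*6 = (35/12)*6 = 35/2 ≈ 17.500)
K(k) = 30 (K(k) = 6*5 = 30)
-K(d) = -1*30 = -30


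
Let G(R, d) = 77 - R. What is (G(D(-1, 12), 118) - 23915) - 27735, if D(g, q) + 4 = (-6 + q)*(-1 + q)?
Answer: -51635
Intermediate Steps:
D(g, q) = -4 + (-1 + q)*(-6 + q) (D(g, q) = -4 + (-6 + q)*(-1 + q) = -4 + (-1 + q)*(-6 + q))
(G(D(-1, 12), 118) - 23915) - 27735 = ((77 - (2 + 12² - 7*12)) - 23915) - 27735 = ((77 - (2 + 144 - 84)) - 23915) - 27735 = ((77 - 1*62) - 23915) - 27735 = ((77 - 62) - 23915) - 27735 = (15 - 23915) - 27735 = -23900 - 27735 = -51635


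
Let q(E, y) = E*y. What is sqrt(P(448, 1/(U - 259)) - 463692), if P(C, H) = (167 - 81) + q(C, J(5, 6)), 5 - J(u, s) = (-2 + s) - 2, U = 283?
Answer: I*sqrt(462262) ≈ 679.9*I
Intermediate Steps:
J(u, s) = 9 - s (J(u, s) = 5 - ((-2 + s) - 2) = 5 - (-4 + s) = 5 + (4 - s) = 9 - s)
P(C, H) = 86 + 3*C (P(C, H) = (167 - 81) + C*(9 - 1*6) = 86 + C*(9 - 6) = 86 + C*3 = 86 + 3*C)
sqrt(P(448, 1/(U - 259)) - 463692) = sqrt((86 + 3*448) - 463692) = sqrt((86 + 1344) - 463692) = sqrt(1430 - 463692) = sqrt(-462262) = I*sqrt(462262)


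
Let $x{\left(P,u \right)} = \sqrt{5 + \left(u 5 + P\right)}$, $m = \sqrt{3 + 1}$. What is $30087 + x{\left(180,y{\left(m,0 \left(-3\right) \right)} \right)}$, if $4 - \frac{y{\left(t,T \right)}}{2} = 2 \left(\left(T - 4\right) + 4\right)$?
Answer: $30102$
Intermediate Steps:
$m = 2$ ($m = \sqrt{4} = 2$)
$y{\left(t,T \right)} = 8 - 4 T$ ($y{\left(t,T \right)} = 8 - 2 \cdot 2 \left(\left(T - 4\right) + 4\right) = 8 - 2 \cdot 2 \left(\left(-4 + T\right) + 4\right) = 8 - 2 \cdot 2 T = 8 - 4 T$)
$x{\left(P,u \right)} = \sqrt{5 + P + 5 u}$ ($x{\left(P,u \right)} = \sqrt{5 + \left(5 u + P\right)} = \sqrt{5 + \left(P + 5 u\right)} = \sqrt{5 + P + 5 u}$)
$30087 + x{\left(180,y{\left(m,0 \left(-3\right) \right)} \right)} = 30087 + \sqrt{5 + 180 + 5 \left(8 - 4 \cdot 0 \left(-3\right)\right)} = 30087 + \sqrt{5 + 180 + 5 \left(8 - 0\right)} = 30087 + \sqrt{5 + 180 + 5 \left(8 + 0\right)} = 30087 + \sqrt{5 + 180 + 5 \cdot 8} = 30087 + \sqrt{5 + 180 + 40} = 30087 + \sqrt{225} = 30087 + 15 = 30102$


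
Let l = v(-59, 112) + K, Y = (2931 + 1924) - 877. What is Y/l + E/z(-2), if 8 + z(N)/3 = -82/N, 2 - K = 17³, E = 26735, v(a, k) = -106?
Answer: 133735673/496683 ≈ 269.26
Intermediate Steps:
K = -4911 (K = 2 - 1*17³ = 2 - 1*4913 = 2 - 4913 = -4911)
Y = 3978 (Y = 4855 - 877 = 3978)
l = -5017 (l = -106 - 4911 = -5017)
z(N) = -24 - 246/N (z(N) = -24 + 3*(-82/N) = -24 - 246/N)
Y/l + E/z(-2) = 3978/(-5017) + 26735/(-24 - 246/(-2)) = 3978*(-1/5017) + 26735/(-24 - 246*(-½)) = -3978/5017 + 26735/(-24 + 123) = -3978/5017 + 26735/99 = 133735673/496683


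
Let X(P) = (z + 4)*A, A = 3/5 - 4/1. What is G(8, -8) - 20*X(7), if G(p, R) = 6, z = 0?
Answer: 278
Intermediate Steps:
A = -17/5 (A = 3*(⅕) - 4*1 = ⅗ - 4 = -17/5 ≈ -3.4000)
X(P) = -68/5 (X(P) = (0 + 4)*(-17/5) = 4*(-17/5) = -68/5)
G(8, -8) - 20*X(7) = 6 - 20*(-68/5) = 6 + 272 = 278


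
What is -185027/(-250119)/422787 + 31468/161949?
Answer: 1109226167011409/5708543629213899 ≈ 0.19431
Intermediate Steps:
-185027/(-250119)/422787 + 31468/161949 = -185027*(-1/250119)*(1/422787) + 31468*(1/161949) = (185027/250119)*(1/422787) + 31468/161949 = 185027/105747061653 + 31468/161949 = 1109226167011409/5708543629213899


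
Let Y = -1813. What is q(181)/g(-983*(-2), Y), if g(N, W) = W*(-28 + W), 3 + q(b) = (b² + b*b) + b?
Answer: 65700/3337733 ≈ 0.019684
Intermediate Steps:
q(b) = -3 + b + 2*b² (q(b) = -3 + ((b² + b*b) + b) = -3 + ((b² + b²) + b) = -3 + (2*b² + b) = -3 + (b + 2*b²) = -3 + b + 2*b²)
q(181)/g(-983*(-2), Y) = (-3 + 181 + 2*181²)/((-1813*(-28 - 1813))) = (-3 + 181 + 2*32761)/((-1813*(-1841))) = (-3 + 181 + 65522)/3337733 = 65700*(1/3337733) = 65700/3337733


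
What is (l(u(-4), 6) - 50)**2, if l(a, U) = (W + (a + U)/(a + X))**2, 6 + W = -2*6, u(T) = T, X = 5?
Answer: 42436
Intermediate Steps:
W = -18 (W = -6 - 2*6 = -6 - 12 = -18)
l(a, U) = (-18 + (U + a)/(5 + a))**2 (l(a, U) = (-18 + (a + U)/(a + 5))**2 = (-18 + (U + a)/(5 + a))**2)
(l(u(-4), 6) - 50)**2 = ((90 - 1*6 + 17*(-4))**2/(5 - 4)**2 - 50)**2 = ((90 - 6 - 68)**2/1**2 - 50)**2 = (1*16**2 - 50)**2 = (1*256 - 50)**2 = (256 - 50)**2 = 206**2 = 42436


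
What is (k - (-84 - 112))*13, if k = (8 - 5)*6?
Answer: 2782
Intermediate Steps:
k = 18 (k = 3*6 = 18)
(k - (-84 - 112))*13 = (18 - (-84 - 112))*13 = (18 - 1*(-196))*13 = (18 + 196)*13 = 214*13 = 2782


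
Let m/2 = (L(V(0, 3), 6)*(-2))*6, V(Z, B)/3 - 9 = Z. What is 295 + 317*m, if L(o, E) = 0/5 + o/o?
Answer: -7313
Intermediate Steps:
V(Z, B) = 27 + 3*Z
L(o, E) = 1 (L(o, E) = 0*(⅕) + 1 = 0 + 1 = 1)
m = -24 (m = 2*((1*(-2))*6) = 2*(-2*6) = 2*(-12) = -24)
295 + 317*m = 295 + 317*(-24) = 295 - 7608 = -7313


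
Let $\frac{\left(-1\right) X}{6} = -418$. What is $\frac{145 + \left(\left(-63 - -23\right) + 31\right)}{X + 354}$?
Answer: $\frac{68}{1431} \approx 0.047519$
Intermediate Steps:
$X = 2508$ ($X = \left(-6\right) \left(-418\right) = 2508$)
$\frac{145 + \left(\left(-63 - -23\right) + 31\right)}{X + 354} = \frac{145 + \left(\left(-63 - -23\right) + 31\right)}{2508 + 354} = \frac{145 + \left(\left(-63 + 23\right) + 31\right)}{2862} = \left(145 + \left(-40 + 31\right)\right) \frac{1}{2862} = \left(145 - 9\right) \frac{1}{2862} = 136 \cdot \frac{1}{2862} = \frac{68}{1431}$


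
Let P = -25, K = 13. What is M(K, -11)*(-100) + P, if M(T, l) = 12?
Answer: -1225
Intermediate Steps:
M(K, -11)*(-100) + P = 12*(-100) - 25 = -1200 - 25 = -1225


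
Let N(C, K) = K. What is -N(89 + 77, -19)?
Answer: 19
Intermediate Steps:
-N(89 + 77, -19) = -1*(-19) = 19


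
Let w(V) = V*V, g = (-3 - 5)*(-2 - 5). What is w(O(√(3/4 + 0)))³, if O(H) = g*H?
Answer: 13011038208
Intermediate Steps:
g = 56 (g = -8*(-7) = 56)
O(H) = 56*H
w(V) = V²
w(O(√(3/4 + 0)))³ = ((56*√(3/4 + 0))²)³ = ((56*√(3*(¼) + 0))²)³ = ((56*√(¾ + 0))²)³ = ((56*√(¾))²)³ = ((56*(√3/2))²)³ = ((28*√3)²)³ = 2352³ = 13011038208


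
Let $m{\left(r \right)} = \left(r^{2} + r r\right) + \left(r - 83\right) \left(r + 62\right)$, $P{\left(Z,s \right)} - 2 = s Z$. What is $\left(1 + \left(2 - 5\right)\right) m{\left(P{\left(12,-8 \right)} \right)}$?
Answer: $-46672$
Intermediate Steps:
$P{\left(Z,s \right)} = 2 + Z s$ ($P{\left(Z,s \right)} = 2 + s Z = 2 + Z s$)
$m{\left(r \right)} = 2 r^{2} + \left(-83 + r\right) \left(62 + r\right)$ ($m{\left(r \right)} = \left(r^{2} + r^{2}\right) + \left(-83 + r\right) \left(62 + r\right) = 2 r^{2} + \left(-83 + r\right) \left(62 + r\right)$)
$\left(1 + \left(2 - 5\right)\right) m{\left(P{\left(12,-8 \right)} \right)} = \left(1 + \left(2 - 5\right)\right) \left(-5146 - 21 \left(2 + 12 \left(-8\right)\right) + 3 \left(2 + 12 \left(-8\right)\right)^{2}\right) = \left(1 - 3\right) \left(-5146 - 21 \left(2 - 96\right) + 3 \left(2 - 96\right)^{2}\right) = - 2 \left(-5146 - -1974 + 3 \left(-94\right)^{2}\right) = - 2 \left(-5146 + 1974 + 3 \cdot 8836\right) = - 2 \left(-5146 + 1974 + 26508\right) = \left(-2\right) 23336 = -46672$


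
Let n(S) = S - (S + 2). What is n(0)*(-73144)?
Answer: 146288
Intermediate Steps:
n(S) = -2 (n(S) = S - (2 + S) = S + (-2 - S) = -2)
n(0)*(-73144) = -2*(-73144) = 146288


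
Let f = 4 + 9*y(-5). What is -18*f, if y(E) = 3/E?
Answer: 126/5 ≈ 25.200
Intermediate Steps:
f = -7/5 (f = 4 + 9*(3/(-5)) = 4 + 9*(3*(-⅕)) = 4 + 9*(-⅗) = 4 - 27/5 = -7/5 ≈ -1.4000)
-18*f = -18*(-7/5) = 126/5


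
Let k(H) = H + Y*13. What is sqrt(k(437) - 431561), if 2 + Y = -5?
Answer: I*sqrt(431215) ≈ 656.67*I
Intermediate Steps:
Y = -7 (Y = -2 - 5 = -7)
k(H) = -91 + H (k(H) = H - 7*13 = H - 91 = -91 + H)
sqrt(k(437) - 431561) = sqrt((-91 + 437) - 431561) = sqrt(346 - 431561) = sqrt(-431215) = I*sqrt(431215)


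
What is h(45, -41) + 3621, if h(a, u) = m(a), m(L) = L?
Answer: 3666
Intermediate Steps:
h(a, u) = a
h(45, -41) + 3621 = 45 + 3621 = 3666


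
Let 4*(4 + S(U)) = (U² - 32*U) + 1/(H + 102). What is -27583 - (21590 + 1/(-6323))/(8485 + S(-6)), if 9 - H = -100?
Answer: -1256907017839793/45563999579 ≈ -27586.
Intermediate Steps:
H = 109 (H = 9 - 1*(-100) = 9 + 100 = 109)
S(U) = -3375/844 - 8*U + U²/4 (S(U) = -4 + ((U² - 32*U) + 1/(109 + 102))/4 = -4 + ((U² - 32*U) + 1/211)/4 = -4 + (1/211 + U² - 32*U)/4 = -4 + (1/844 - 8*U + U²/4) = -3375/844 - 8*U + U²/4)
-27583 - (21590 + 1/(-6323))/(8485 + S(-6)) = -27583 - (21590 + 1/(-6323))/(8485 + (-3375/844 - 8*(-6) + (¼)*(-6)²)) = -27583 - (21590 - 1/6323)/(8485 + (-3375/844 + 48 + (¼)*36)) = -27583 - 136513569/(6323*(8485 + (-3375/844 + 48 + 9))) = -27583 - 136513569/(6323*(8485 + 44733/844)) = -27583 - 136513569/(6323*7206073/844) = -27583 - 136513569*844/(6323*7206073) = -27583 - 1*115217452236/45563999579 = -27583 - 115217452236/45563999579 = -1256907017839793/45563999579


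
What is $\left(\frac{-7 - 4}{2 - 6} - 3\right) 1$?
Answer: $- \frac{1}{4} \approx -0.25$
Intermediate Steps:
$\left(\frac{-7 - 4}{2 - 6} - 3\right) 1 = \left(- \frac{11}{-4} - 3\right) 1 = \left(\left(-11\right) \left(- \frac{1}{4}\right) - 3\right) 1 = \left(\frac{11}{4} - 3\right) 1 = \left(- \frac{1}{4}\right) 1 = - \frac{1}{4}$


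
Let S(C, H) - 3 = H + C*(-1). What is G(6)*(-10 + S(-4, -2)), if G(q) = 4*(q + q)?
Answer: -240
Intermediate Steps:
G(q) = 8*q (G(q) = 4*(2*q) = 8*q)
S(C, H) = 3 + H - C (S(C, H) = 3 + (H + C*(-1)) = 3 + (H - C) = 3 + H - C)
G(6)*(-10 + S(-4, -2)) = (8*6)*(-10 + (3 - 2 - 1*(-4))) = 48*(-10 + (3 - 2 + 4)) = 48*(-10 + 5) = 48*(-5) = -240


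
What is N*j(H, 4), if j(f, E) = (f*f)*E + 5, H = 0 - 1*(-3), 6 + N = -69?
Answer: -3075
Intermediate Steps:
N = -75 (N = -6 - 69 = -75)
H = 3 (H = 0 + 3 = 3)
j(f, E) = 5 + E*f² (j(f, E) = f²*E + 5 = E*f² + 5 = 5 + E*f²)
N*j(H, 4) = -75*(5 + 4*3²) = -75*(5 + 4*9) = -75*(5 + 36) = -75*41 = -3075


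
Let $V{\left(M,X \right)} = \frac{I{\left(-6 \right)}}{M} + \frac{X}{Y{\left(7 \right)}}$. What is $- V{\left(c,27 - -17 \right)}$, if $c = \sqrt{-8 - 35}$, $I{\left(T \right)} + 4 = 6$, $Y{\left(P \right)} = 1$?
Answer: $-44 + \frac{2 i \sqrt{43}}{43} \approx -44.0 + 0.305 i$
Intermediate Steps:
$I{\left(T \right)} = 2$ ($I{\left(T \right)} = -4 + 6 = 2$)
$c = i \sqrt{43}$ ($c = \sqrt{-43} = i \sqrt{43} \approx 6.5574 i$)
$V{\left(M,X \right)} = X + \frac{2}{M}$ ($V{\left(M,X \right)} = \frac{2}{M} + \frac{X}{1} = \frac{2}{M} + X 1 = \frac{2}{M} + X = X + \frac{2}{M}$)
$- V{\left(c,27 - -17 \right)} = - (\left(27 - -17\right) + \frac{2}{i \sqrt{43}}) = - (\left(27 + 17\right) + 2 \left(- \frac{i \sqrt{43}}{43}\right)) = - (44 - \frac{2 i \sqrt{43}}{43}) = -44 + \frac{2 i \sqrt{43}}{43}$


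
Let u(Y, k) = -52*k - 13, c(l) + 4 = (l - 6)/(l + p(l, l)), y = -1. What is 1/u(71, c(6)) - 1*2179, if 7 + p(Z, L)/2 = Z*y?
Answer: -424904/195 ≈ -2179.0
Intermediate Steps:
p(Z, L) = -14 - 2*Z (p(Z, L) = -14 + 2*(Z*(-1)) = -14 + 2*(-Z) = -14 - 2*Z)
c(l) = -4 + (-6 + l)/(-14 - l) (c(l) = -4 + (l - 6)/(l + (-14 - 2*l)) = -4 + (-6 + l)/(-14 - l))
u(Y, k) = -13 - 52*k
1/u(71, c(6)) - 1*2179 = 1/(-13 - 260*(10 + 6)/(-14 - 1*6)) - 1*2179 = 1/(-13 - 260*16/(-14 - 6)) - 2179 = 1/(-13 - 260*16/(-20)) - 2179 = 1/(-13 - 260*(-1)*16/20) - 2179 = 1/(-13 - 52*(-4)) - 2179 = 1/(-13 + 208) - 2179 = 1/195 - 2179 = -424904/195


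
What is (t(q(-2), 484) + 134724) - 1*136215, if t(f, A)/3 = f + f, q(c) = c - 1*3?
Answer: -1521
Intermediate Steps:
q(c) = -3 + c (q(c) = c - 3 = -3 + c)
t(f, A) = 6*f (t(f, A) = 3*(f + f) = 3*(2*f) = 6*f)
(t(q(-2), 484) + 134724) - 1*136215 = (6*(-3 - 2) + 134724) - 1*136215 = (6*(-5) + 134724) - 136215 = (-30 + 134724) - 136215 = 134694 - 136215 = -1521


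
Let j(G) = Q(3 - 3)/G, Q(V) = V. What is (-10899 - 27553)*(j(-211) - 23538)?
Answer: 905083176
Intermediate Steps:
j(G) = 0 (j(G) = (3 - 3)/G = 0/G = 0)
(-10899 - 27553)*(j(-211) - 23538) = (-10899 - 27553)*(0 - 23538) = -38452*(-23538) = 905083176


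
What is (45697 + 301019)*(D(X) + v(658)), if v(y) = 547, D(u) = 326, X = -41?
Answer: 302683068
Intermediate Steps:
(45697 + 301019)*(D(X) + v(658)) = (45697 + 301019)*(326 + 547) = 346716*873 = 302683068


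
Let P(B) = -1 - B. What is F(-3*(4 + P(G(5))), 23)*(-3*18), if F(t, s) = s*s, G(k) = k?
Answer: -28566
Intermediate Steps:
F(t, s) = s²
F(-3*(4 + P(G(5))), 23)*(-3*18) = 23²*(-3*18) = 529*(-54) = -28566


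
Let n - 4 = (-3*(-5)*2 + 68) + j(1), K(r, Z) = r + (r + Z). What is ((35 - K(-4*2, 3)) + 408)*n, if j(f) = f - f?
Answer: 46512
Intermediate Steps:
j(f) = 0
K(r, Z) = Z + 2*r (K(r, Z) = r + (Z + r) = Z + 2*r)
n = 102 (n = 4 + ((-3*(-5)*2 + 68) + 0) = 4 + ((15*2 + 68) + 0) = 4 + ((30 + 68) + 0) = 4 + (98 + 0) = 4 + 98 = 102)
((35 - K(-4*2, 3)) + 408)*n = ((35 - (3 + 2*(-4*2))) + 408)*102 = ((35 - (3 + 2*(-8))) + 408)*102 = ((35 - (3 - 16)) + 408)*102 = ((35 - 1*(-13)) + 408)*102 = ((35 + 13) + 408)*102 = (48 + 408)*102 = 456*102 = 46512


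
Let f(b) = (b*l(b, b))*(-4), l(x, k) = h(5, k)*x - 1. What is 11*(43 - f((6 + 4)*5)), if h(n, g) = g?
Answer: 5498273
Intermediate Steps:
l(x, k) = -1 + k*x (l(x, k) = k*x - 1 = -1 + k*x)
f(b) = -4*b*(-1 + b²) (f(b) = (b*(-1 + b*b))*(-4) = (b*(-1 + b²))*(-4) = -4*b*(-1 + b²))
11*(43 - f((6 + 4)*5)) = 11*(43 - 4*(6 + 4)*5*(1 - ((6 + 4)*5)²)) = 11*(43 - 4*10*5*(1 - (10*5)²)) = 11*(43 - 4*50*(1 - 1*50²)) = 11*(43 - 4*50*(1 - 1*2500)) = 11*(43 - 4*50*(1 - 2500)) = 11*(43 - 4*50*(-2499)) = 11*(43 - 1*(-499800)) = 11*(43 + 499800) = 11*499843 = 5498273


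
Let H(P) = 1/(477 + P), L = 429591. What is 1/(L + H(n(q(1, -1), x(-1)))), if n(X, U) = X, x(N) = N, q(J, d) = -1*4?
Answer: 473/203196544 ≈ 2.3278e-6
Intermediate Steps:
q(J, d) = -4
1/(L + H(n(q(1, -1), x(-1)))) = 1/(429591 + 1/(477 - 4)) = 1/(429591 + 1/473) = 1/(203196544/473) = 473/203196544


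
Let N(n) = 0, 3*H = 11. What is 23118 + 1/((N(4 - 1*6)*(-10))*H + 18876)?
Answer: 436375369/18876 ≈ 23118.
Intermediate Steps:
H = 11/3 (H = (1/3)*11 = 11/3 ≈ 3.6667)
23118 + 1/((N(4 - 1*6)*(-10))*H + 18876) = 23118 + 1/((0*(-10))*(11/3) + 18876) = 23118 + 1/(0*(11/3) + 18876) = 23118 + 1/(0 + 18876) = 23118 + 1/18876 = 436375369/18876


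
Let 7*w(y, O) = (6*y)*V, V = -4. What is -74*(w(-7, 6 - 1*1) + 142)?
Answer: -12284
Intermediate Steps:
w(y, O) = -24*y/7 (w(y, O) = ((6*y)*(-4))/7 = (-24*y)/7 = -24*y/7)
-74*(w(-7, 6 - 1*1) + 142) = -74*(-24/7*(-7) + 142) = -74*(24 + 142) = -74*166 = -12284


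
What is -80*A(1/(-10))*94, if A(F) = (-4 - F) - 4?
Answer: 59408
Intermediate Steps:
A(F) = -8 - F
-80*A(1/(-10))*94 = -80*(-8 - 1/(-10))*94 = -80*(-8 - 1*(-⅒))*94 = -80*(-8 + ⅒)*94 = -80*(-79/10)*94 = 632*94 = 59408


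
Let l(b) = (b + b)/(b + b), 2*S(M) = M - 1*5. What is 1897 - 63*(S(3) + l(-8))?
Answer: 1897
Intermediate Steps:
S(M) = -5/2 + M/2 (S(M) = (M - 1*5)/2 = (M - 5)/2 = (-5 + M)/2 = -5/2 + M/2)
l(b) = 1 (l(b) = (2*b)/((2*b)) = (2*b)*(1/(2*b)) = 1)
1897 - 63*(S(3) + l(-8)) = 1897 - 63*((-5/2 + (½)*3) + 1) = 1897 - 63*((-5/2 + 3/2) + 1) = 1897 - 63*(-1 + 1) = 1897 - 63*0 = 1897 - 1*0 = 1897 + 0 = 1897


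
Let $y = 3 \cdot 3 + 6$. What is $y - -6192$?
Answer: $6207$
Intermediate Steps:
$y = 15$ ($y = 9 + 6 = 15$)
$y - -6192 = 15 - -6192 = 15 + 6192 = 6207$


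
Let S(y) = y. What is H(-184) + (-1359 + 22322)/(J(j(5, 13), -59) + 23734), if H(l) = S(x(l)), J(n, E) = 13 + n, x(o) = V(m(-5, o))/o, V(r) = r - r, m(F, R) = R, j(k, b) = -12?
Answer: 20963/23735 ≈ 0.88321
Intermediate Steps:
V(r) = 0
x(o) = 0 (x(o) = 0/o = 0)
H(l) = 0
H(-184) + (-1359 + 22322)/(J(j(5, 13), -59) + 23734) = 0 + (-1359 + 22322)/((13 - 12) + 23734) = 0 + 20963/(1 + 23734) = 0 + 20963/23735 = 20963/23735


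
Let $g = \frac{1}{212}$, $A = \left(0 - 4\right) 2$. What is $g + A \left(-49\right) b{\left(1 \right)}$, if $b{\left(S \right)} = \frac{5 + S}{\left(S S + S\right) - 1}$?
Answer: $\frac{498625}{212} \approx 2352.0$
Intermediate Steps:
$A = -8$ ($A = \left(-4\right) 2 = -8$)
$g = \frac{1}{212} \approx 0.004717$
$b{\left(S \right)} = \frac{5 + S}{-1 + S + S^{2}}$ ($b{\left(S \right)} = \frac{5 + S}{\left(S^{2} + S\right) - 1} = \frac{5 + S}{\left(S + S^{2}\right) - 1} = \frac{5 + S}{-1 + S + S^{2}}$)
$g + A \left(-49\right) b{\left(1 \right)} = \frac{1}{212} + \left(-8\right) \left(-49\right) \frac{5 + 1}{-1 + 1 + 1^{2}} = \frac{1}{212} + 392 \frac{1}{-1 + 1 + 1} \cdot 6 = \frac{1}{212} + 392 \cdot 1^{-1} \cdot 6 = \frac{1}{212} + 392 \cdot 1 \cdot 6 = \frac{1}{212} + 392 \cdot 6 = \frac{1}{212} + 2352 = \frac{498625}{212}$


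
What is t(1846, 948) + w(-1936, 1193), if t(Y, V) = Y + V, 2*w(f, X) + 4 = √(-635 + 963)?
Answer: 2792 + √82 ≈ 2801.1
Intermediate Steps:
w(f, X) = -2 + √82 (w(f, X) = -2 + √(-635 + 963)/2 = -2 + √328/2 = -2 + (2*√82)/2 = -2 + √82)
t(Y, V) = V + Y
t(1846, 948) + w(-1936, 1193) = (948 + 1846) + (-2 + √82) = 2794 + (-2 + √82) = 2792 + √82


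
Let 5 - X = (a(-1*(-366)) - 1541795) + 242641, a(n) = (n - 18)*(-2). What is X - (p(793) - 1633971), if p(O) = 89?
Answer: 2933737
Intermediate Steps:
a(n) = 36 - 2*n (a(n) = (-18 + n)*(-2) = 36 - 2*n)
X = 1299855 (X = 5 - (((36 - (-2)*(-366)) - 1541795) + 242641) = 5 - (((36 - 2*366) - 1541795) + 242641) = 5 - (((36 - 732) - 1541795) + 242641) = 5 - ((-696 - 1541795) + 242641) = 5 - (-1542491 + 242641) = 5 - 1*(-1299850) = 5 + 1299850 = 1299855)
X - (p(793) - 1633971) = 1299855 - (89 - 1633971) = 1299855 - 1*(-1633882) = 1299855 + 1633882 = 2933737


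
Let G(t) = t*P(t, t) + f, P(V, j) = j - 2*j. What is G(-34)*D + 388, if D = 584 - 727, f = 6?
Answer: 164838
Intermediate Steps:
P(V, j) = -j
G(t) = 6 - t² (G(t) = t*(-t) + 6 = -t² + 6 = 6 - t²)
D = -143
G(-34)*D + 388 = (6 - 1*(-34)²)*(-143) + 388 = (6 - 1*1156)*(-143) + 388 = (6 - 1156)*(-143) + 388 = -1150*(-143) + 388 = 164450 + 388 = 164838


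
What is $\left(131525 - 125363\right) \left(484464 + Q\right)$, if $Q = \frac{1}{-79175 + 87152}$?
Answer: $\frac{7937825401766}{2659} \approx 2.9853 \cdot 10^{9}$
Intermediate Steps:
$Q = \frac{1}{7977} \approx 0.00012536$
$\left(131525 - 125363\right) \left(484464 + Q\right) = \left(131525 - 125363\right) \left(484464 + \frac{1}{7977}\right) = 6162 \cdot \frac{3864569329}{7977} = \frac{7937825401766}{2659}$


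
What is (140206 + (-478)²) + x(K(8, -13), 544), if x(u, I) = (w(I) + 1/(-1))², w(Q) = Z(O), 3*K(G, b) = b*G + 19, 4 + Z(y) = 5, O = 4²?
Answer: 368690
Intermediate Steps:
O = 16
Z(y) = 1 (Z(y) = -4 + 5 = 1)
K(G, b) = 19/3 + G*b/3 (K(G, b) = (b*G + 19)/3 = (G*b + 19)/3 = (19 + G*b)/3 = 19/3 + G*b/3)
w(Q) = 1
x(u, I) = 0 (x(u, I) = (1 + 1/(-1))² = (1 - 1)² = 0² = 0)
(140206 + (-478)²) + x(K(8, -13), 544) = (140206 + (-478)²) + 0 = (140206 + 228484) + 0 = 368690 + 0 = 368690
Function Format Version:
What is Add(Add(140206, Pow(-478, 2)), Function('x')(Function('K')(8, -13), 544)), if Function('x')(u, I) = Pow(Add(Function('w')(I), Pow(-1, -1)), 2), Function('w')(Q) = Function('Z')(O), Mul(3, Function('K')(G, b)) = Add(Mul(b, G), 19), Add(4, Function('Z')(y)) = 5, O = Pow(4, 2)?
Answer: 368690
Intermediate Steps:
O = 16
Function('Z')(y) = 1 (Function('Z')(y) = Add(-4, 5) = 1)
Function('K')(G, b) = Add(Rational(19, 3), Mul(Rational(1, 3), G, b)) (Function('K')(G, b) = Mul(Rational(1, 3), Add(Mul(b, G), 19)) = Mul(Rational(1, 3), Add(Mul(G, b), 19)) = Mul(Rational(1, 3), Add(19, Mul(G, b))) = Add(Rational(19, 3), Mul(Rational(1, 3), G, b)))
Function('w')(Q) = 1
Function('x')(u, I) = 0 (Function('x')(u, I) = Pow(Add(1, Pow(-1, -1)), 2) = Pow(Add(1, -1), 2) = Pow(0, 2) = 0)
Add(Add(140206, Pow(-478, 2)), Function('x')(Function('K')(8, -13), 544)) = Add(Add(140206, Pow(-478, 2)), 0) = Add(Add(140206, 228484), 0) = Add(368690, 0) = 368690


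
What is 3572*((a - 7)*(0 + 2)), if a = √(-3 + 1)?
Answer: -50008 + 7144*I*√2 ≈ -50008.0 + 10103.0*I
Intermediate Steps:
a = I*√2 (a = √(-2) = I*√2 ≈ 1.4142*I)
3572*((a - 7)*(0 + 2)) = 3572*((I*√2 - 7)*(0 + 2)) = 3572*((-7 + I*√2)*2) = 3572*(-14 + 2*I*√2) = -50008 + 7144*I*√2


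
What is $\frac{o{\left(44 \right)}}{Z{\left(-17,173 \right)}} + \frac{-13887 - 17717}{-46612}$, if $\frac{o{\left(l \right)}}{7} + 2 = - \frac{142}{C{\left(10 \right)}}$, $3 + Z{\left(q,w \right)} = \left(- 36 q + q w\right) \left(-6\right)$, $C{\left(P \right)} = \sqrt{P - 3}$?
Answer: $\frac{110221729}{162804063} - \frac{142 \sqrt{7}}{13971} \approx 0.65013$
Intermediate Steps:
$C{\left(P \right)} = \sqrt{-3 + P}$
$Z{\left(q,w \right)} = -3 + 216 q - 6 q w$ ($Z{\left(q,w \right)} = -3 + \left(- 36 q + q w\right) \left(-6\right) = -3 - \left(- 216 q + 6 q w\right) = -3 + 216 q - 6 q w$)
$o{\left(l \right)} = -14 - 142 \sqrt{7}$ ($o{\left(l \right)} = -14 + 7 \left(- \frac{142}{\sqrt{-3 + 10}}\right) = -14 + 7 \left(- \frac{142}{\sqrt{7}}\right) = -14 + 7 \left(- 142 \frac{\sqrt{7}}{7}\right) = -14 + 7 \left(- \frac{142 \sqrt{7}}{7}\right) = -14 - 142 \sqrt{7}$)
$\frac{o{\left(44 \right)}}{Z{\left(-17,173 \right)}} + \frac{-13887 - 17717}{-46612} = \frac{-14 - 142 \sqrt{7}}{-3 + 216 \left(-17\right) - \left(-102\right) 173} + \frac{-13887 - 17717}{-46612} = \frac{-14 - 142 \sqrt{7}}{-3 - 3672 + 17646} - - \frac{7901}{11653} = \frac{-14 - 142 \sqrt{7}}{13971} + \frac{7901}{11653} = \left(-14 - 142 \sqrt{7}\right) \frac{1}{13971} + \frac{7901}{11653} = \left(- \frac{14}{13971} - \frac{142 \sqrt{7}}{13971}\right) + \frac{7901}{11653} = \frac{110221729}{162804063} - \frac{142 \sqrt{7}}{13971}$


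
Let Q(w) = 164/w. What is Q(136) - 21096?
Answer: -717223/34 ≈ -21095.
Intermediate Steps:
Q(136) - 21096 = 164/136 - 21096 = 164*(1/136) - 21096 = 41/34 - 21096 = -717223/34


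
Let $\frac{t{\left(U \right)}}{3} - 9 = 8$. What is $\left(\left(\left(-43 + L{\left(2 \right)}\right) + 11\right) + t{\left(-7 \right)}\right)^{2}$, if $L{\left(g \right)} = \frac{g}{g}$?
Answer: $400$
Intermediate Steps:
$t{\left(U \right)} = 51$ ($t{\left(U \right)} = 27 + 3 \cdot 8 = 27 + 24 = 51$)
$L{\left(g \right)} = 1$
$\left(\left(\left(-43 + L{\left(2 \right)}\right) + 11\right) + t{\left(-7 \right)}\right)^{2} = \left(\left(\left(-43 + 1\right) + 11\right) + 51\right)^{2} = \left(\left(-42 + 11\right) + 51\right)^{2} = \left(-31 + 51\right)^{2} = 20^{2} = 400$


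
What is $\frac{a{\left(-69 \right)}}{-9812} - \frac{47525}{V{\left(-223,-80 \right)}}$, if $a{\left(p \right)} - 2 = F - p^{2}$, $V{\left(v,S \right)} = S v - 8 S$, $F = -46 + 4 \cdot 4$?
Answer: $- \frac{1717339}{824208} \approx -2.0836$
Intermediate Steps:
$F = -30$ ($F = -46 + 16 = -30$)
$V{\left(v,S \right)} = - 8 S + S v$
$a{\left(p \right)} = -28 - p^{2}$ ($a{\left(p \right)} = 2 - \left(30 + p^{2}\right) = -28 - p^{2}$)
$\frac{a{\left(-69 \right)}}{-9812} - \frac{47525}{V{\left(-223,-80 \right)}} = \frac{-28 - \left(-69\right)^{2}}{-9812} - \frac{47525}{\left(-80\right) \left(-8 - 223\right)} = \left(-28 - 4761\right) \left(- \frac{1}{9812}\right) - \frac{47525}{\left(-80\right) \left(-231\right)} = \left(-28 - 4761\right) \left(- \frac{1}{9812}\right) - \frac{47525}{18480} = \left(-4789\right) \left(- \frac{1}{9812}\right) - \frac{9505}{3696} = \frac{4789}{9812} - \frac{9505}{3696} = - \frac{1717339}{824208}$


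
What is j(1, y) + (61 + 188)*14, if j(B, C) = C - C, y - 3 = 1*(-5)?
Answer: 3486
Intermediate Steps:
y = -2 (y = 3 + 1*(-5) = 3 - 5 = -2)
j(B, C) = 0
j(1, y) + (61 + 188)*14 = 0 + (61 + 188)*14 = 0 + 249*14 = 0 + 3486 = 3486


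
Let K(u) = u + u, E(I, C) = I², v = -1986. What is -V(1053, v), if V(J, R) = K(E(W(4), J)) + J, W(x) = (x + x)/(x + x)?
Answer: -1055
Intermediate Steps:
W(x) = 1 (W(x) = (2*x)/((2*x)) = (2*x)*(1/(2*x)) = 1)
K(u) = 2*u
V(J, R) = 2 + J (V(J, R) = 2*1² + J = 2*1 + J = 2 + J)
-V(1053, v) = -(2 + 1053) = -1*1055 = -1055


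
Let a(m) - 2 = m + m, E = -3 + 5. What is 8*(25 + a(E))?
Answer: 248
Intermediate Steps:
E = 2
a(m) = 2 + 2*m (a(m) = 2 + (m + m) = 2 + 2*m)
8*(25 + a(E)) = 8*(25 + (2 + 2*2)) = 8*(25 + (2 + 4)) = 8*(25 + 6) = 8*31 = 248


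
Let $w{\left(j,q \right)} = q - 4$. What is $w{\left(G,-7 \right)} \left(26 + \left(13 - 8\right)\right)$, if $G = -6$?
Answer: $-341$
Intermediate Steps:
$w{\left(j,q \right)} = -4 + q$
$w{\left(G,-7 \right)} \left(26 + \left(13 - 8\right)\right) = \left(-4 - 7\right) \left(26 + \left(13 - 8\right)\right) = - 11 \left(26 + \left(13 - 8\right)\right) = - 11 \left(26 + 5\right) = \left(-11\right) 31 = -341$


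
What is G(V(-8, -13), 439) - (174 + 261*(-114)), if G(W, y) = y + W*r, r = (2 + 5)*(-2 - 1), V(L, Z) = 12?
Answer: 29767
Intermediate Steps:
r = -21 (r = 7*(-3) = -21)
G(W, y) = y - 21*W (G(W, y) = y + W*(-21) = y - 21*W)
G(V(-8, -13), 439) - (174 + 261*(-114)) = (439 - 21*12) - (174 + 261*(-114)) = (439 - 252) - (174 - 29754) = 187 - 1*(-29580) = 187 + 29580 = 29767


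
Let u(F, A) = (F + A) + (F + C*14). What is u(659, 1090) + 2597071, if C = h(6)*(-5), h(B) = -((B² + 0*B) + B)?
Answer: 2602419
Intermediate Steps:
h(B) = -B - B² (h(B) = -((B² + 0) + B) = -(B² + B) = -(B + B²) = -B - B²)
C = 210 (C = -1*6*(1 + 6)*(-5) = -1*6*7*(-5) = -42*(-5) = 210)
u(F, A) = 2940 + A + 2*F (u(F, A) = (F + A) + (F + 210*14) = (A + F) + (F + 2940) = (A + F) + (2940 + F) = 2940 + A + 2*F)
u(659, 1090) + 2597071 = (2940 + 1090 + 2*659) + 2597071 = (2940 + 1090 + 1318) + 2597071 = 5348 + 2597071 = 2602419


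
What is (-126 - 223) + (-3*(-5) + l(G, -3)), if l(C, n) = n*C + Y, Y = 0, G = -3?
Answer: -325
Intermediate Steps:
l(C, n) = C*n (l(C, n) = n*C + 0 = C*n + 0 = C*n)
(-126 - 223) + (-3*(-5) + l(G, -3)) = (-126 - 223) + (-3*(-5) - 3*(-3)) = -349 + (15 + 9) = -349 + 24 = -325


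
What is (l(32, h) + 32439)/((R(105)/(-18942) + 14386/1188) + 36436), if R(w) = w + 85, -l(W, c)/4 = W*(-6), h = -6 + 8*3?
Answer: 5661062946/6213599089 ≈ 0.91108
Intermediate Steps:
h = 18 (h = -6 + 24 = 18)
l(W, c) = 24*W (l(W, c) = -4*W*(-6) = -(-24)*W = 24*W)
R(w) = 85 + w
(l(32, h) + 32439)/((R(105)/(-18942) + 14386/1188) + 36436) = (24*32 + 32439)/(((85 + 105)/(-18942) + 14386/1188) + 36436) = (768 + 32439)/((190*(-1/18942) + 14386*(1/1188)) + 36436) = 33207/((-95/9471 + 7193/594) + 36436) = 33207/(2062681/170478 + 36436) = 33207/(6213599089/170478) = 33207*(170478/6213599089) = 5661062946/6213599089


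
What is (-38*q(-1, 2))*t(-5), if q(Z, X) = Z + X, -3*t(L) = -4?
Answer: -152/3 ≈ -50.667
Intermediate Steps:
t(L) = 4/3 (t(L) = -⅓*(-4) = 4/3)
q(Z, X) = X + Z
(-38*q(-1, 2))*t(-5) = -38*(2 - 1)*(4/3) = -38*1*(4/3) = -38*4/3 = -152/3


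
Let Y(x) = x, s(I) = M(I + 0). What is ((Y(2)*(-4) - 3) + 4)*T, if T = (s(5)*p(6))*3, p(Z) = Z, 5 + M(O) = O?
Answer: 0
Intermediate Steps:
M(O) = -5 + O
s(I) = -5 + I (s(I) = -5 + (I + 0) = -5 + I)
T = 0 (T = ((-5 + 5)*6)*3 = (0*6)*3 = 0*3 = 0)
((Y(2)*(-4) - 3) + 4)*T = ((2*(-4) - 3) + 4)*0 = ((-8 - 3) + 4)*0 = (-11 + 4)*0 = -7*0 = 0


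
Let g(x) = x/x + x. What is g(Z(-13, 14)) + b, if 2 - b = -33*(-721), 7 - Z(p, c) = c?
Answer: -23797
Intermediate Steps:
Z(p, c) = 7 - c
g(x) = 1 + x
b = -23791 (b = 2 - (-33)*(-721) = 2 - 1*23793 = 2 - 23793 = -23791)
g(Z(-13, 14)) + b = (1 + (7 - 1*14)) - 23791 = (1 + (7 - 14)) - 23791 = (1 - 7) - 23791 = -6 - 23791 = -23797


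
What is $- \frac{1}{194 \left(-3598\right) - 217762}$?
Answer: $\frac{1}{915774} \approx 1.092 \cdot 10^{-6}$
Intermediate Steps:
$- \frac{1}{194 \left(-3598\right) - 217762} = - \frac{1}{-698012 - 217762} = - \frac{1}{-915774} = \left(-1\right) \left(- \frac{1}{915774}\right) = \frac{1}{915774}$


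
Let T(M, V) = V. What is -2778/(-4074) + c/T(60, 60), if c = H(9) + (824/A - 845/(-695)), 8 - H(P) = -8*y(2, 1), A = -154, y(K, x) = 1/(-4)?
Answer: 44412031/62291460 ≈ 0.71297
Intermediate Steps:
y(K, x) = -¼ (y(K, x) = 1*(-¼) = -¼)
H(P) = 6 (H(P) = 8 - (-8)*(-1)/4 = 8 - 1*2 = 8 - 2 = 6)
c = 19963/10703 (c = 6 + (824/(-154) - 845/(-695)) = 6 + (824*(-1/154) - 845*(-1/695)) = 6 + (-412/77 + 169/139) = 6 - 44255/10703 = 19963/10703 ≈ 1.8652)
-2778/(-4074) + c/T(60, 60) = -2778/(-4074) + (19963/10703)/60 = -2778*(-1/4074) + (19963/10703)*(1/60) = 463/679 + 19963/642180 = 44412031/62291460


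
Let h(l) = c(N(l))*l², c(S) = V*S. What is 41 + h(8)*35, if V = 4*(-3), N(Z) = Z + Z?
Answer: -430039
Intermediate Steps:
N(Z) = 2*Z
V = -12
c(S) = -12*S
h(l) = -24*l³ (h(l) = (-24*l)*l² = -24*l³)
41 + h(8)*35 = 41 - 24*8³*35 = 41 - 24*512*35 = 41 - 12288*35 = 41 - 430080 = -430039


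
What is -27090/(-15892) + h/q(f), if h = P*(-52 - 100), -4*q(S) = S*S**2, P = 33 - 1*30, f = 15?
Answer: 20069293/8939250 ≈ 2.2451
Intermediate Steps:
P = 3 (P = 33 - 30 = 3)
q(S) = -S**3/4 (q(S) = -S*S**2/4 = -S**3/4)
h = -456 (h = 3*(-52 - 100) = 3*(-152) = -456)
-27090/(-15892) + h/q(f) = -27090/(-15892) - 456/((-1/4*15**3)) = -27090*(-1/15892) - 456/((-1/4*3375)) = 13545/7946 - 456/(-3375/4) = 13545/7946 - 456*(-4/3375) = 13545/7946 + 608/1125 = 20069293/8939250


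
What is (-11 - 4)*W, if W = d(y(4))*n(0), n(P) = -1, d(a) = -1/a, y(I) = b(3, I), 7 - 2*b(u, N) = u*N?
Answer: 6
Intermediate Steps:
b(u, N) = 7/2 - N*u/2 (b(u, N) = 7/2 - u*N/2 = 7/2 - N*u/2)
y(I) = 7/2 - 3*I/2 (y(I) = 7/2 - ½*I*3 = 7/2 - 3*I/2)
W = -⅖ (W = -1/(7/2 - 3/2*4)*(-1) = -1/(7/2 - 6)*(-1) = -1/(-5/2)*(-1) = -1*(-⅖)*(-1) = (⅖)*(-1) = -⅖ ≈ -0.40000)
(-11 - 4)*W = (-11 - 4)*(-⅖) = -15*(-⅖) = 6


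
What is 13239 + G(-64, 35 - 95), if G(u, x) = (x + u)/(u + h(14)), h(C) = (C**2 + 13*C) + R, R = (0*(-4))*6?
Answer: 2078461/157 ≈ 13239.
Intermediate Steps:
R = 0 (R = 0*6 = 0)
h(C) = C**2 + 13*C (h(C) = (C**2 + 13*C) + 0 = C**2 + 13*C)
G(u, x) = (u + x)/(378 + u) (G(u, x) = (x + u)/(u + 14*(13 + 14)) = (u + x)/(u + 14*27) = (u + x)/(u + 378) = (u + x)/(378 + u))
13239 + G(-64, 35 - 95) = 13239 + (-64 + (35 - 95))/(378 - 64) = 13239 + (-64 - 60)/314 = 13239 + (1/314)*(-124) = 13239 - 62/157 = 2078461/157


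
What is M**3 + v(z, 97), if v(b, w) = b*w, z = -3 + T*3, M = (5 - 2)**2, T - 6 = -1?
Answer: 1893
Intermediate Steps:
T = 5 (T = 6 - 1 = 5)
M = 9 (M = 3**2 = 9)
z = 12 (z = -3 + 5*3 = -3 + 15 = 12)
M**3 + v(z, 97) = 9**3 + 12*97 = 729 + 1164 = 1893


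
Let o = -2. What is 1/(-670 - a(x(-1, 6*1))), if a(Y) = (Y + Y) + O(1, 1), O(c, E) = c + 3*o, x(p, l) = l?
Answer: -1/677 ≈ -0.0014771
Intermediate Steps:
O(c, E) = -6 + c (O(c, E) = c + 3*(-2) = c - 6 = -6 + c)
a(Y) = -5 + 2*Y (a(Y) = (Y + Y) + (-6 + 1) = 2*Y - 5 = -5 + 2*Y)
1/(-670 - a(x(-1, 6*1))) = 1/(-670 - (-5 + 2*(6*1))) = 1/(-670 - (-5 + 2*6)) = 1/(-670 - (-5 + 12)) = 1/(-670 - 1*7) = 1/(-670 - 7) = 1/(-677) = -1/677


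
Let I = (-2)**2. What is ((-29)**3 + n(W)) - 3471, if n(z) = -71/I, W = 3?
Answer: -111511/4 ≈ -27878.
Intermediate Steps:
I = 4
n(z) = -71/4
((-29)**3 + n(W)) - 3471 = ((-29)**3 - 71/4) - 3471 = (-24389 - 71/4) - 3471 = -97627/4 - 3471 = -111511/4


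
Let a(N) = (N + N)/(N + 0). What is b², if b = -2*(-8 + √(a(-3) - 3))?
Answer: 252 - 64*I ≈ 252.0 - 64.0*I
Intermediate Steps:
a(N) = 2 (a(N) = (2*N)/N = 2)
b = 16 - 2*I (b = -2*(-8 + √(2 - 3)) = -2*(-8 + √(-1)) = -2*(-8 + I) = 16 - 2*I ≈ 16.0 - 2.0*I)
b² = (16 - 2*I)²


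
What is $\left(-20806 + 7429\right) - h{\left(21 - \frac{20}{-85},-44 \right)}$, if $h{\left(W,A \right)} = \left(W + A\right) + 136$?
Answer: $- \frac{229334}{17} \approx -13490.0$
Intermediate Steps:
$h{\left(W,A \right)} = 136 + A + W$ ($h{\left(W,A \right)} = \left(A + W\right) + 136 = 136 + A + W$)
$\left(-20806 + 7429\right) - h{\left(21 - \frac{20}{-85},-44 \right)} = \left(-20806 + 7429\right) - \left(136 - 44 + \left(21 - \frac{20}{-85}\right)\right) = -13377 - \left(136 - 44 + \left(21 - - \frac{4}{17}\right)\right) = -13377 - \left(136 - 44 + \left(21 + \frac{4}{17}\right)\right) = -13377 - \left(136 - 44 + \frac{361}{17}\right) = -13377 - \frac{1925}{17} = - \frac{229334}{17}$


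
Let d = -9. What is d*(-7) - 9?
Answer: 54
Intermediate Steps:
d*(-7) - 9 = -9*(-7) - 9 = 63 - 9 = 54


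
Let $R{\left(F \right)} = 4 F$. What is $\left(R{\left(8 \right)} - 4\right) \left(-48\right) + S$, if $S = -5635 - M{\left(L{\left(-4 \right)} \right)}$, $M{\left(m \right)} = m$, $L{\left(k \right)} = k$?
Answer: $-6975$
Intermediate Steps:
$S = -5631$ ($S = -5635 - -4 = -5635 + 4 = -5631$)
$\left(R{\left(8 \right)} - 4\right) \left(-48\right) + S = \left(4 \cdot 8 - 4\right) \left(-48\right) - 5631 = \left(32 - 4\right) \left(-48\right) - 5631 = 28 \left(-48\right) - 5631 = -1344 - 5631 = -6975$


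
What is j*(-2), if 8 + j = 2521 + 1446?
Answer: -7918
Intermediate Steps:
j = 3959 (j = -8 + (2521 + 1446) = -8 + 3967 = 3959)
j*(-2) = 3959*(-2) = -7918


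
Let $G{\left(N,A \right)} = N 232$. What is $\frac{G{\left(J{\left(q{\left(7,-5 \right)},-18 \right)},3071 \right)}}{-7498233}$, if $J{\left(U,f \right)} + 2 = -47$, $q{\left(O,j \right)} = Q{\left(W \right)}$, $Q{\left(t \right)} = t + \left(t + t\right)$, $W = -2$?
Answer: $\frac{11368}{7498233} \approx 0.0015161$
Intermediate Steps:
$Q{\left(t \right)} = 3 t$ ($Q{\left(t \right)} = t + 2 t = 3 t$)
$q{\left(O,j \right)} = -6$ ($q{\left(O,j \right)} = 3 \left(-2\right) = -6$)
$J{\left(U,f \right)} = -49$ ($J{\left(U,f \right)} = -2 - 47 = -49$)
$G{\left(N,A \right)} = 232 N$
$\frac{G{\left(J{\left(q{\left(7,-5 \right)},-18 \right)},3071 \right)}}{-7498233} = \frac{232 \left(-49\right)}{-7498233} = \left(-11368\right) \left(- \frac{1}{7498233}\right) = \frac{11368}{7498233}$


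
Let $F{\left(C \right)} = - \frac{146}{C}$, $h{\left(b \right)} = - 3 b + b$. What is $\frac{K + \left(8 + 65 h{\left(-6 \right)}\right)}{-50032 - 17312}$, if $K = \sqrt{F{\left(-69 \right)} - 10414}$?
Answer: $- \frac{197}{16836} - \frac{i \sqrt{12392745}}{2323368} \approx -0.011701 - 0.0015152 i$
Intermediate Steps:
$h{\left(b \right)} = - 2 b$
$K = \frac{2 i \sqrt{12392745}}{69}$ ($K = \sqrt{- \frac{146}{-69} - 10414} = \sqrt{\left(-146\right) \left(- \frac{1}{69}\right) - 10414} = \sqrt{\frac{146}{69} - 10414} = \sqrt{- \frac{718420}{69}} = \frac{2 i \sqrt{12392745}}{69} \approx 102.04 i$)
$\frac{K + \left(8 + 65 h{\left(-6 \right)}\right)}{-50032 - 17312} = \frac{\frac{2 i \sqrt{12392745}}{69} + \left(8 + 65 \left(\left(-2\right) \left(-6\right)\right)\right)}{-50032 - 17312} = \frac{\frac{2 i \sqrt{12392745}}{69} + \left(8 + 65 \cdot 12\right)}{-67344} = \left(\frac{2 i \sqrt{12392745}}{69} + \left(8 + 780\right)\right) \left(- \frac{1}{67344}\right) = \left(\frac{2 i \sqrt{12392745}}{69} + 788\right) \left(- \frac{1}{67344}\right) = \left(788 + \frac{2 i \sqrt{12392745}}{69}\right) \left(- \frac{1}{67344}\right) = - \frac{197}{16836} - \frac{i \sqrt{12392745}}{2323368}$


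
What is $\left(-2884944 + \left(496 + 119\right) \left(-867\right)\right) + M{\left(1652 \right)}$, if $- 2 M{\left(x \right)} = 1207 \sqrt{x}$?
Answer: $-3418149 - 1207 \sqrt{413} \approx -3.4427 \cdot 10^{6}$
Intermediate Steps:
$M{\left(x \right)} = - \frac{1207 \sqrt{x}}{2}$
$\left(-2884944 + \left(496 + 119\right) \left(-867\right)\right) + M{\left(1652 \right)} = \left(-2884944 + \left(496 + 119\right) \left(-867\right)\right) - \frac{1207 \sqrt{1652}}{2} = \left(-2884944 + 615 \left(-867\right)\right) - \frac{1207 \cdot 2 \sqrt{413}}{2} = \left(-2884944 - 533205\right) - 1207 \sqrt{413} = -3418149 - 1207 \sqrt{413}$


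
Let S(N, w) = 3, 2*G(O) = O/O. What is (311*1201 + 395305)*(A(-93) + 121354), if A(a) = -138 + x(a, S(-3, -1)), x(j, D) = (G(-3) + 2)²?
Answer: 93197605356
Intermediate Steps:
G(O) = ½ (G(O) = (O/O)/2 = (½)*1 = ½)
x(j, D) = 25/4 (x(j, D) = (½ + 2)² = (5/2)² = 25/4)
A(a) = -527/4 (A(a) = -138 + 25/4 = -527/4)
(311*1201 + 395305)*(A(-93) + 121354) = (311*1201 + 395305)*(-527/4 + 121354) = (373511 + 395305)*(484889/4) = 768816*(484889/4) = 93197605356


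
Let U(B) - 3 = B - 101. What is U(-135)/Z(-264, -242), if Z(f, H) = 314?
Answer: -233/314 ≈ -0.74204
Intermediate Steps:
U(B) = -98 + B (U(B) = 3 + (B - 101) = 3 + (-101 + B) = -98 + B)
U(-135)/Z(-264, -242) = (-98 - 135)/314 = -233*1/314 = -233/314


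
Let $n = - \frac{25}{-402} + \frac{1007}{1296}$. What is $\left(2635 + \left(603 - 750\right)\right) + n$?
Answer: $\frac{216110885}{86832} \approx 2488.8$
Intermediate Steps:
$n = \frac{72869}{86832}$ ($n = \left(-25\right) \left(- \frac{1}{402}\right) + 1007 \cdot \frac{1}{1296} = \frac{25}{402} + \frac{1007}{1296} = \frac{72869}{86832} \approx 0.8392$)
$\left(2635 + \left(603 - 750\right)\right) + n = \left(2635 + \left(603 - 750\right)\right) + \frac{72869}{86832} = \left(2635 - 147\right) + \frac{72869}{86832} = 2488 + \frac{72869}{86832} = \frac{216110885}{86832}$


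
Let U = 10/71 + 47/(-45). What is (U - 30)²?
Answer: 9748995169/10208025 ≈ 955.03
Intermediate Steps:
U = -2887/3195 (U = 10*(1/71) + 47*(-1/45) = 10/71 - 47/45 = -2887/3195 ≈ -0.90360)
(U - 30)² = (-2887/3195 - 30)² = (-98737/3195)² = 9748995169/10208025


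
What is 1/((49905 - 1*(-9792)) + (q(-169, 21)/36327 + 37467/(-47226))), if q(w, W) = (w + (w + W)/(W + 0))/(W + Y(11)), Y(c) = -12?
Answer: 108081470826/6452053758687881 ≈ 1.6751e-5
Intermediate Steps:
q(w, W) = (w + (W + w)/W)/(-12 + W) (q(w, W) = (w + (w + W)/(W + 0))/(W - 12) = (w + (W + w)/W)/(-12 + W))
1/((49905 - 1*(-9792)) + (q(-169, 21)/36327 + 37467/(-47226))) = 1/((49905 - 1*(-9792)) + (((21 - 169 + 21*(-169))/(21*(-12 + 21)))/36327 + 37467/(-47226))) = 1/((49905 + 9792) + (((1/21)*(21 - 169 - 3549)/9)*(1/36327) + 37467*(-1/47226))) = 1/(59697 + (((1/21)*(⅑)*(-3697))*(1/36327) - 12489/15742)) = 1/(59697 + (-3697/189*1/36327 - 12489/15742)) = 1/(59697 + (-3697/6865803 - 12489/15742)) = 1/(59697 - 85805211841/108081470826) = 1/(6452053758687881/108081470826) = 108081470826/6452053758687881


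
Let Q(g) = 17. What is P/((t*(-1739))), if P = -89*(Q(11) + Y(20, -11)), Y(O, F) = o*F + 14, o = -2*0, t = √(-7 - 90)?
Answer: -2759*I*√97/168683 ≈ -0.16109*I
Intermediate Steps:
t = I*√97 (t = √(-97) = I*√97 ≈ 9.8489*I)
o = 0
Y(O, F) = 14 (Y(O, F) = 0*F + 14 = 0 + 14 = 14)
P = -2759 (P = -89*(17 + 14) = -89*31 = -2759)
P/((t*(-1739))) = -2759*I*√97/168683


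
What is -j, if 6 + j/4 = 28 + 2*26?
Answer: -296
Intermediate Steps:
j = 296 (j = -24 + 4*(28 + 2*26) = -24 + 4*(28 + 52) = -24 + 4*80 = -24 + 320 = 296)
-j = -1*296 = -296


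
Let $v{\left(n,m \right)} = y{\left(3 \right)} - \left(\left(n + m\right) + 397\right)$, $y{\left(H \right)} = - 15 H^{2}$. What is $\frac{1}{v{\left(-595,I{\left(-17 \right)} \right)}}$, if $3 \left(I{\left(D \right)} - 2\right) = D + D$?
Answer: $\frac{3}{217} \approx 0.013825$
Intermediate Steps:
$I{\left(D \right)} = 2 + \frac{2 D}{3}$ ($I{\left(D \right)} = 2 + \frac{D + D}{3} = 2 + \frac{2 D}{3}$)
$v{\left(n,m \right)} = -532 - m - n$ ($v{\left(n,m \right)} = - 15 \cdot 3^{2} - \left(\left(n + m\right) + 397\right) = \left(-15\right) 9 - \left(\left(m + n\right) + 397\right) = -135 - \left(397 + m + n\right) = -532 - m - n$)
$\frac{1}{v{\left(-595,I{\left(-17 \right)} \right)}} = \frac{1}{-532 - \left(2 + \frac{2}{3} \left(-17\right)\right) - -595} = \frac{1}{-532 - \left(2 - \frac{34}{3}\right) + 595} = \frac{1}{-532 - - \frac{28}{3} + 595} = \frac{1}{-532 + \frac{28}{3} + 595} = \frac{1}{\frac{217}{3}} = \frac{3}{217}$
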